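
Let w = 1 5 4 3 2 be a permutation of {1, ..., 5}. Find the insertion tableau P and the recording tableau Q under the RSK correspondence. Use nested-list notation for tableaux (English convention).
P = [[1, 2], [3], [4], [5]], Q = [[1, 2], [3], [4], [5]]

Insert each entry of the permutation into P by Schensted row insertion, recording in Q the position of each new cell.

Insert 1: appended to row 1. P = [[1]].
Insert 5: appended to row 1. P = [[1, 5]].
Insert 4: 4 bumps 5 from row 1; 5 starts row 2. P = [[1, 4], [5]].
Insert 3: 3 bumps 4 from row 1; 4 bumps 5 from row 2; 5 starts row 3. P = [[1, 3], [4], [5]].
Insert 2: 2 bumps 3 from row 1; 3 bumps 4 from row 2; 4 bumps 5 from row 3; 5 starts row 4. P = [[1, 2], [3], [4], [5]].

So P = [[1, 2], [3], [4], [5]], Q = [[1, 2], [3], [4], [5]].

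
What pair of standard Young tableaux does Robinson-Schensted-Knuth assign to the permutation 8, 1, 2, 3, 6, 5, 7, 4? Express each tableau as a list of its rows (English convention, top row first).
Insert each entry of the permutation into P by Schensted row insertion, recording in Q the position of each new cell.

Insert 8: appended to row 1. P = [[8]], Q = [[1]].
Insert 1: 1 bumps 8 from row 1; 8 starts row 2. P = [[1], [8]], Q = [[1], [2]].
Insert 2: appended to row 1. P = [[1, 2], [8]], Q = [[1, 3], [2]].
Insert 3: appended to row 1. P = [[1, 2, 3], [8]], Q = [[1, 3, 4], [2]].
Insert 6: appended to row 1. P = [[1, 2, 3, 6], [8]], Q = [[1, 3, 4, 5], [2]].
Insert 5: 5 bumps 6 from row 1; 6 bumps 8 from row 2; 8 starts row 3. P = [[1, 2, 3, 5], [6], [8]], Q = [[1, 3, 4, 5], [2], [6]].
Insert 7: appended to row 1. P = [[1, 2, 3, 5, 7], [6], [8]], Q = [[1, 3, 4, 5, 7], [2], [6]].
Insert 4: 4 bumps 5 from row 1; 5 bumps 6 from row 2; 6 bumps 8 from row 3; 8 starts row 4. P = [[1, 2, 3, 4, 7], [5], [6], [8]], Q = [[1, 3, 4, 5, 7], [2], [6], [8]].

So P = [[1, 2, 3, 4, 7], [5], [6], [8]], Q = [[1, 3, 4, 5, 7], [2], [6], [8]].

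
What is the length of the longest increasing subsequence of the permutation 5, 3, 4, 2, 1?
2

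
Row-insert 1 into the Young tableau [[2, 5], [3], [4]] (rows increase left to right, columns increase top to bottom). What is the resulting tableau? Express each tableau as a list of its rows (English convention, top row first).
[[1, 5], [2], [3], [4]]

In row 1, 1 replaces 2 (the leftmost entry greater than 1); 2 is bumped to row 2. In row 2, 2 replaces 3 (the leftmost entry greater than 2); 3 is bumped to row 3. In row 3, 3 replaces 4 (the leftmost entry greater than 3); 4 is bumped to row 4. 4 starts a new row 4. The new tableau is [[1, 5], [2], [3], [4]].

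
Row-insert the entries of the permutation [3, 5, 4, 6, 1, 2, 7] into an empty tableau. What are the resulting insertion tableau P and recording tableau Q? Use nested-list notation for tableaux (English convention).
Insert each entry of the permutation into P by Schensted row insertion, recording in Q the position of each new cell.

Insert 3: appended to row 1. P = [[3]].
Insert 5: appended to row 1. P = [[3, 5]].
Insert 4: 4 bumps 5 from row 1; 5 starts row 2. P = [[3, 4], [5]].
Insert 6: appended to row 1. P = [[3, 4, 6], [5]].
Insert 1: 1 bumps 3 from row 1; 3 bumps 5 from row 2; 5 starts row 3. P = [[1, 4, 6], [3], [5]].
Insert 2: 2 bumps 4 from row 1; 4 appends to row 2. P = [[1, 2, 6], [3, 4], [5]].
Insert 7: appended to row 1. P = [[1, 2, 6, 7], [3, 4], [5]].

So P = [[1, 2, 6, 7], [3, 4], [5]], Q = [[1, 2, 4, 7], [3, 6], [5]].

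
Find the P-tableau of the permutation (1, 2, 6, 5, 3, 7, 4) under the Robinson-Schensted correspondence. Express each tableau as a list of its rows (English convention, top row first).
P = [[1, 2, 3, 4], [5, 7], [6]]

Insert 1: appended to row 1. P = [[1]].
Insert 2: appended to row 1. P = [[1, 2]].
Insert 6: appended to row 1. P = [[1, 2, 6]].
Insert 5: 5 bumps 6 from row 1; 6 starts row 2. P = [[1, 2, 5], [6]].
Insert 3: 3 bumps 5 from row 1; 5 bumps 6 from row 2; 6 starts row 3. P = [[1, 2, 3], [5], [6]].
Insert 7: appended to row 1. P = [[1, 2, 3, 7], [5], [6]].
Insert 4: 4 bumps 7 from row 1; 7 appends to row 2. P = [[1, 2, 3, 4], [5, 7], [6]].

So P = [[1, 2, 3, 4], [5, 7], [6]].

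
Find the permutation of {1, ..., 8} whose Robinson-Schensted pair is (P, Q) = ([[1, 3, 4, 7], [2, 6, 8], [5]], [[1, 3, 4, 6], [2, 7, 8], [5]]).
Reverse the RSK construction: for i from n down to 1, find the cell of Q containing i, remove the entry at that cell from P, and reverse-bump it up through P; the value ejected from row 1 is w(i).

Step i=8: Q has 8 at row 2, column 3; remove 8 from row 2 of P and reverse-bump: 8 enters row 1 and ejects 7. So w(8) = 7. P is now [[1, 3, 4, 8], [2, 6], [5]].
Step i=7: Q has 7 at row 2, column 2; remove 6 from row 2 of P and reverse-bump: 6 enters row 1 and ejects 4. So w(7) = 4. P is now [[1, 3, 6, 8], [2], [5]].
Step i=6: Q has 6 at row 1, column 4; remove that cell from P, ejecting 8. So w(6) = 8. P is now [[1, 3, 6], [2], [5]].
Step i=5: Q has 5 at row 3, column 1; remove 5 from row 3 of P and reverse-bump: 5 enters row 2 and ejects 2; 2 enters row 1 and ejects 1. So w(5) = 1. P is now [[2, 3, 6], [5]].
Step i=4: Q has 4 at row 1, column 3; remove that cell from P, ejecting 6. So w(4) = 6. P is now [[2, 3], [5]].
Step i=3: Q has 3 at row 1, column 2; remove that cell from P, ejecting 3. So w(3) = 3. P is now [[2], [5]].
Step i=2: Q has 2 at row 2, column 1; remove 5 from row 2 of P and reverse-bump: 5 enters row 1 and ejects 2. So w(2) = 2. P is now [[5]].
Step i=1: Q has 1 at row 1, column 1; remove that cell from P, ejecting 5. So w(1) = 5. P is now [].

So w = 5 2 3 6 1 8 4 7.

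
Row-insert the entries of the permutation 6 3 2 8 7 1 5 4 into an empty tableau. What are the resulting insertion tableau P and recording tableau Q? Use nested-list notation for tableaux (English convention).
P = [[1, 4], [2, 5], [3, 7], [6, 8]], Q = [[1, 4], [2, 5], [3, 7], [6, 8]]

Insert each entry of the permutation into P by Schensted row insertion, recording in Q the position of each new cell.

After inserting 6: P = [[6]].
After inserting 3: P = [[3], [6]].
After inserting 2: P = [[2], [3], [6]].
After inserting 8: P = [[2, 8], [3], [6]].
After inserting 7: P = [[2, 7], [3, 8], [6]].
After inserting 1: P = [[1, 7], [2, 8], [3], [6]].
After inserting 5: P = [[1, 5], [2, 7], [3, 8], [6]].
After inserting 4: P = [[1, 4], [2, 5], [3, 7], [6, 8]].

So P = [[1, 4], [2, 5], [3, 7], [6, 8]], Q = [[1, 4], [2, 5], [3, 7], [6, 8]].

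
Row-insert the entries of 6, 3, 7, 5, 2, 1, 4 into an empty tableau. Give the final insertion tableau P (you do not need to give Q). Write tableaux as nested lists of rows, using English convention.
After inserting 6: P = [[6]].
After inserting 3: P = [[3], [6]].
After inserting 7: P = [[3, 7], [6]].
After inserting 5: P = [[3, 5], [6, 7]].
After inserting 2: P = [[2, 5], [3, 7], [6]].
After inserting 1: P = [[1, 5], [2, 7], [3], [6]].
After inserting 4: P = [[1, 4], [2, 5], [3, 7], [6]].

So P = [[1, 4], [2, 5], [3, 7], [6]].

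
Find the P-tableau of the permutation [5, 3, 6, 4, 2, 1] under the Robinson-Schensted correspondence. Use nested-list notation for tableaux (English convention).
Insert 5: appended to row 1. P = [[5]].
Insert 3: 3 bumps 5 from row 1; 5 starts row 2. P = [[3], [5]].
Insert 6: appended to row 1. P = [[3, 6], [5]].
Insert 4: 4 bumps 6 from row 1; 6 appends to row 2. P = [[3, 4], [5, 6]].
Insert 2: 2 bumps 3 from row 1; 3 bumps 5 from row 2; 5 starts row 3. P = [[2, 4], [3, 6], [5]].
Insert 1: 1 bumps 2 from row 1; 2 bumps 3 from row 2; 3 bumps 5 from row 3; 5 starts row 4. P = [[1, 4], [2, 6], [3], [5]].

So P = [[1, 4], [2, 6], [3], [5]].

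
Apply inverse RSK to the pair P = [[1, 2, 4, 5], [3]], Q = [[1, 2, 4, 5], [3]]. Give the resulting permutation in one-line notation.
1 3 2 4 5

Reverse the RSK construction: for i from n down to 1, find the cell of Q containing i, remove the entry at that cell from P, and reverse-bump it up through P; the value ejected from row 1 is w(i).

Step i=5: Q has 5 at row 1, column 4; remove that cell from P, ejecting 5. So w(5) = 5. P is now [[1, 2, 4], [3]].
Step i=4: Q has 4 at row 1, column 3; remove that cell from P, ejecting 4. So w(4) = 4. P is now [[1, 2], [3]].
Step i=3: Q has 3 at row 2, column 1; remove 3 from row 2 of P and reverse-bump: 3 enters row 1 and ejects 2. So w(3) = 2. P is now [[1, 3]].
Step i=2: Q has 2 at row 1, column 2; remove that cell from P, ejecting 3. So w(2) = 3. P is now [[1]].
Step i=1: Q has 1 at row 1, column 1; remove that cell from P, ejecting 1. So w(1) = 1. P is now [].

So w = 1 3 2 4 5.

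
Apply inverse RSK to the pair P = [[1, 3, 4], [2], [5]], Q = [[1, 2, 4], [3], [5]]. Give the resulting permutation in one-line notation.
2 5 3 4 1

Reverse the RSK construction: for i from n down to 1, find the cell of Q containing i, remove the entry at that cell from P, and reverse-bump it up through P; the value ejected from row 1 is w(i).

Step i=5: Q has 5 at row 3, column 1; remove 5 from row 3 of P and reverse-bump: 5 enters row 2 and ejects 2; 2 enters row 1 and ejects 1. So w(5) = 1. P is now [[2, 3, 4], [5]].
Step i=4: Q has 4 at row 1, column 3; remove that cell from P, ejecting 4. So w(4) = 4. P is now [[2, 3], [5]].
Step i=3: Q has 3 at row 2, column 1; remove 5 from row 2 of P and reverse-bump: 5 enters row 1 and ejects 3. So w(3) = 3. P is now [[2, 5]].
Step i=2: Q has 2 at row 1, column 2; remove that cell from P, ejecting 5. So w(2) = 5. P is now [[2]].
Step i=1: Q has 1 at row 1, column 1; remove that cell from P, ejecting 2. So w(1) = 2. P is now [].

So w = 2 5 3 4 1.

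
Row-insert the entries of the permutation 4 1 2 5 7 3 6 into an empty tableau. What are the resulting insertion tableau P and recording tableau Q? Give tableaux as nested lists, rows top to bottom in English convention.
Insert each entry of the permutation into P by Schensted row insertion, recording in Q the position of each new cell.

Insert 4: appended to row 1. P = [[4]].
Insert 1: 1 bumps 4 from row 1; 4 starts row 2. P = [[1], [4]].
Insert 2: appended to row 1. P = [[1, 2], [4]].
Insert 5: appended to row 1. P = [[1, 2, 5], [4]].
Insert 7: appended to row 1. P = [[1, 2, 5, 7], [4]].
Insert 3: 3 bumps 5 from row 1; 5 appends to row 2. P = [[1, 2, 3, 7], [4, 5]].
Insert 6: 6 bumps 7 from row 1; 7 appends to row 2. P = [[1, 2, 3, 6], [4, 5, 7]].

So P = [[1, 2, 3, 6], [4, 5, 7]], Q = [[1, 3, 4, 5], [2, 6, 7]].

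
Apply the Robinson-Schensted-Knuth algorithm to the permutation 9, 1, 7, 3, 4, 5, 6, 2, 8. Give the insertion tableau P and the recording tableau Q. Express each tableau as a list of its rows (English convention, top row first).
P = [[1, 2, 4, 5, 6, 8], [3], [7], [9]], Q = [[1, 3, 5, 6, 7, 9], [2], [4], [8]]

Insert each entry of the permutation into P by Schensted row insertion, recording in Q the position of each new cell.

After inserting 9: P = [[9]].
After inserting 1: P = [[1], [9]].
After inserting 7: P = [[1, 7], [9]].
After inserting 3: P = [[1, 3], [7], [9]].
After inserting 4: P = [[1, 3, 4], [7], [9]].
After inserting 5: P = [[1, 3, 4, 5], [7], [9]].
After inserting 6: P = [[1, 3, 4, 5, 6], [7], [9]].
After inserting 2: P = [[1, 2, 4, 5, 6], [3], [7], [9]].
After inserting 8: P = [[1, 2, 4, 5, 6, 8], [3], [7], [9]].

So P = [[1, 2, 4, 5, 6, 8], [3], [7], [9]], Q = [[1, 3, 5, 6, 7, 9], [2], [4], [8]].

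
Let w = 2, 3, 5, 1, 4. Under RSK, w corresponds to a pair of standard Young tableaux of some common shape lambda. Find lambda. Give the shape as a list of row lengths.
[3, 2]

Row-insert each entry into an empty tableau.

After inserting 2: P = [[2]].
After inserting 3: P = [[2, 3]].
After inserting 5: P = [[2, 3, 5]].
After inserting 1: P = [[1, 3, 5], [2]].
After inserting 4: P = [[1, 3, 4], [2, 5]].

The final insertion tableau P = [[1, 3, 4], [2, 5]] has shape [3, 2].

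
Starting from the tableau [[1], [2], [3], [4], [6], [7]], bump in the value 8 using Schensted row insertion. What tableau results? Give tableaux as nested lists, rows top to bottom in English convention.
8 is larger than every entry of row 1, so it is appended to row 1. The new tableau is [[1, 8], [2], [3], [4], [6], [7]].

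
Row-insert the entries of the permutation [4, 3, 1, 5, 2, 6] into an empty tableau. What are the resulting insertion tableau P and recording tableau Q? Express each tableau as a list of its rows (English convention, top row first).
Insert each entry of the permutation into P by Schensted row insertion, recording in Q the position of each new cell.

Insert 4: appended to row 1. P = [[4]].
Insert 3: 3 bumps 4 from row 1; 4 starts row 2. P = [[3], [4]].
Insert 1: 1 bumps 3 from row 1; 3 bumps 4 from row 2; 4 starts row 3. P = [[1], [3], [4]].
Insert 5: appended to row 1. P = [[1, 5], [3], [4]].
Insert 2: 2 bumps 5 from row 1; 5 appends to row 2. P = [[1, 2], [3, 5], [4]].
Insert 6: appended to row 1. P = [[1, 2, 6], [3, 5], [4]].

So P = [[1, 2, 6], [3, 5], [4]], Q = [[1, 4, 6], [2, 5], [3]].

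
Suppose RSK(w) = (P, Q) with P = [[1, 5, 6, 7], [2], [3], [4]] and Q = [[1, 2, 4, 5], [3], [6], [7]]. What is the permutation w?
4 5 3 6 7 2 1

Reverse the RSK construction: for i from n down to 1, find the cell of Q containing i, remove the entry at that cell from P, and reverse-bump it up through P; the value ejected from row 1 is w(i).

Step i=7: Q has 7 at row 4, column 1; remove 4 from row 4 of P and reverse-bump: 4 enters row 3 and ejects 3; 3 enters row 2 and ejects 2; 2 enters row 1 and ejects 1. So w(7) = 1. P is now [[2, 5, 6, 7], [3], [4]].
Step i=6: Q has 6 at row 3, column 1; remove 4 from row 3 of P and reverse-bump: 4 enters row 2 and ejects 3; 3 enters row 1 and ejects 2. So w(6) = 2. P is now [[3, 5, 6, 7], [4]].
Step i=5: Q has 5 at row 1, column 4; remove that cell from P, ejecting 7. So w(5) = 7. P is now [[3, 5, 6], [4]].
Step i=4: Q has 4 at row 1, column 3; remove that cell from P, ejecting 6. So w(4) = 6. P is now [[3, 5], [4]].
Step i=3: Q has 3 at row 2, column 1; remove 4 from row 2 of P and reverse-bump: 4 enters row 1 and ejects 3. So w(3) = 3. P is now [[4, 5]].
Step i=2: Q has 2 at row 1, column 2; remove that cell from P, ejecting 5. So w(2) = 5. P is now [[4]].
Step i=1: Q has 1 at row 1, column 1; remove that cell from P, ejecting 4. So w(1) = 4. P is now [].

So w = 4 5 3 6 7 2 1.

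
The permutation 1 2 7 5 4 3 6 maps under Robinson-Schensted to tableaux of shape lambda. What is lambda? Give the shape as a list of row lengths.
[4, 1, 1, 1]

Row-insert each entry into an empty tableau.

After inserting 1: P = [[1]].
After inserting 2: P = [[1, 2]].
After inserting 7: P = [[1, 2, 7]].
After inserting 5: P = [[1, 2, 5], [7]].
After inserting 4: P = [[1, 2, 4], [5], [7]].
After inserting 3: P = [[1, 2, 3], [4], [5], [7]].
After inserting 6: P = [[1, 2, 3, 6], [4], [5], [7]].

The final insertion tableau P = [[1, 2, 3, 6], [4], [5], [7]] has shape [4, 1, 1, 1].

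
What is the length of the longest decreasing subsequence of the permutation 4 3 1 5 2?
3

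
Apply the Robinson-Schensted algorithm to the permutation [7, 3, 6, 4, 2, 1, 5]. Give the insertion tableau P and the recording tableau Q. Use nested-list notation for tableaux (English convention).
Insert each entry of the permutation into P by Schensted row insertion, recording in Q the position of each new cell.

After inserting 7: P = [[7]].
After inserting 3: P = [[3], [7]].
After inserting 6: P = [[3, 6], [7]].
After inserting 4: P = [[3, 4], [6], [7]].
After inserting 2: P = [[2, 4], [3], [6], [7]].
After inserting 1: P = [[1, 4], [2], [3], [6], [7]].
After inserting 5: P = [[1, 4, 5], [2], [3], [6], [7]].

So P = [[1, 4, 5], [2], [3], [6], [7]], Q = [[1, 3, 7], [2], [4], [5], [6]].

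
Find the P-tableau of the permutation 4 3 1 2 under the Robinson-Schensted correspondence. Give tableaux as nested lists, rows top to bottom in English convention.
P = [[1, 2], [3], [4]]

Insert 4: appended to row 1. P = [[4]].
Insert 3: 3 bumps 4 from row 1; 4 starts row 2. P = [[3], [4]].
Insert 1: 1 bumps 3 from row 1; 3 bumps 4 from row 2; 4 starts row 3. P = [[1], [3], [4]].
Insert 2: appended to row 1. P = [[1, 2], [3], [4]].

So P = [[1, 2], [3], [4]].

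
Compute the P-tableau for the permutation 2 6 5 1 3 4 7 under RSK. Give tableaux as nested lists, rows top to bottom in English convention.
P = [[1, 3, 4, 7], [2, 5], [6]]

Insert 2: appended to row 1. P = [[2]].
Insert 6: appended to row 1. P = [[2, 6]].
Insert 5: 5 bumps 6 from row 1; 6 starts row 2. P = [[2, 5], [6]].
Insert 1: 1 bumps 2 from row 1; 2 bumps 6 from row 2; 6 starts row 3. P = [[1, 5], [2], [6]].
Insert 3: 3 bumps 5 from row 1; 5 appends to row 2. P = [[1, 3], [2, 5], [6]].
Insert 4: appended to row 1. P = [[1, 3, 4], [2, 5], [6]].
Insert 7: appended to row 1. P = [[1, 3, 4, 7], [2, 5], [6]].

So P = [[1, 3, 4, 7], [2, 5], [6]].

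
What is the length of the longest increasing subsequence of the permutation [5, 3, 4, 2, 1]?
2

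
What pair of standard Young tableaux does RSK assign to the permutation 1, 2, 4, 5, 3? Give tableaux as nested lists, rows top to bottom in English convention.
Insert each entry of the permutation into P by Schensted row insertion, recording in Q the position of each new cell.

Insert 1: appended to row 1. P = [[1]].
Insert 2: appended to row 1. P = [[1, 2]].
Insert 4: appended to row 1. P = [[1, 2, 4]].
Insert 5: appended to row 1. P = [[1, 2, 4, 5]].
Insert 3: 3 bumps 4 from row 1; 4 starts row 2. P = [[1, 2, 3, 5], [4]].

So P = [[1, 2, 3, 5], [4]], Q = [[1, 2, 3, 4], [5]].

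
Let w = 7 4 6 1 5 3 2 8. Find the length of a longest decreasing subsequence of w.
5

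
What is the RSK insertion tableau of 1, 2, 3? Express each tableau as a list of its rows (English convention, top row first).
Insert 1: appended to row 1. P = [[1]].
Insert 2: appended to row 1. P = [[1, 2]].
Insert 3: appended to row 1. P = [[1, 2, 3]].

So P = [[1, 2, 3]].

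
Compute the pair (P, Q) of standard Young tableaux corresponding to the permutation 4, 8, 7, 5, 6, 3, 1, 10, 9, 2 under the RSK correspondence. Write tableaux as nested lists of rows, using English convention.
Insert each entry of the permutation into P by Schensted row insertion, recording in Q the position of each new cell.

After inserting 4: P = [[4]].
After inserting 8: P = [[4, 8]].
After inserting 7: P = [[4, 7], [8]].
After inserting 5: P = [[4, 5], [7], [8]].
After inserting 6: P = [[4, 5, 6], [7], [8]].
After inserting 3: P = [[3, 5, 6], [4], [7], [8]].
After inserting 1: P = [[1, 5, 6], [3], [4], [7], [8]].
After inserting 10: P = [[1, 5, 6, 10], [3], [4], [7], [8]].
After inserting 9: P = [[1, 5, 6, 9], [3, 10], [4], [7], [8]].
After inserting 2: P = [[1, 2, 6, 9], [3, 5], [4, 10], [7], [8]].

So P = [[1, 2, 6, 9], [3, 5], [4, 10], [7], [8]], Q = [[1, 2, 5, 8], [3, 9], [4, 10], [6], [7]].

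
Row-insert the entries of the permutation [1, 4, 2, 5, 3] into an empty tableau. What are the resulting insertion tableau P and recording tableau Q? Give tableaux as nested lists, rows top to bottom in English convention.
Insert each entry of the permutation into P by Schensted row insertion, recording in Q the position of each new cell.

Insert 1: appended to row 1. P = [[1]].
Insert 4: appended to row 1. P = [[1, 4]].
Insert 2: 2 bumps 4 from row 1; 4 starts row 2. P = [[1, 2], [4]].
Insert 5: appended to row 1. P = [[1, 2, 5], [4]].
Insert 3: 3 bumps 5 from row 1; 5 appends to row 2. P = [[1, 2, 3], [4, 5]].

So P = [[1, 2, 3], [4, 5]], Q = [[1, 2, 4], [3, 5]].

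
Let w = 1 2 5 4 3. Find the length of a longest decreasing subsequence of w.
3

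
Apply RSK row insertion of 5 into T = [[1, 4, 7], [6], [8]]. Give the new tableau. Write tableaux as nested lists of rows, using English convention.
[[1, 4, 5], [6, 7], [8]]

In row 1, 5 replaces 7 (the leftmost entry greater than 5); 7 is bumped to row 2. 7 is appended to row 2. The new tableau is [[1, 4, 5], [6, 7], [8]].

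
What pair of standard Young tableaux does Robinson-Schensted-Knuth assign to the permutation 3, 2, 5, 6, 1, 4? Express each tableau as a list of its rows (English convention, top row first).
Insert each entry of the permutation into P by Schensted row insertion, recording in Q the position of each new cell.

Insert 3: appended to row 1. P = [[3]], Q = [[1]].
Insert 2: 2 bumps 3 from row 1; 3 starts row 2. P = [[2], [3]], Q = [[1], [2]].
Insert 5: appended to row 1. P = [[2, 5], [3]], Q = [[1, 3], [2]].
Insert 6: appended to row 1. P = [[2, 5, 6], [3]], Q = [[1, 3, 4], [2]].
Insert 1: 1 bumps 2 from row 1; 2 bumps 3 from row 2; 3 starts row 3. P = [[1, 5, 6], [2], [3]], Q = [[1, 3, 4], [2], [5]].
Insert 4: 4 bumps 5 from row 1; 5 appends to row 2. P = [[1, 4, 6], [2, 5], [3]], Q = [[1, 3, 4], [2, 6], [5]].

So P = [[1, 4, 6], [2, 5], [3]], Q = [[1, 3, 4], [2, 6], [5]].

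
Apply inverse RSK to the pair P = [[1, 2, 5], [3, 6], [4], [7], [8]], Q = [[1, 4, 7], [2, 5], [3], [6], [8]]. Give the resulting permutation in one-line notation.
Reverse the RSK construction: for i from n down to 1, find the cell of Q containing i, remove the entry at that cell from P, and reverse-bump it up through P; the value ejected from row 1 is w(i).

Step i=8: Q has 8 at row 5, column 1; remove 8 from row 5 of P and reverse-bump: 8 enters row 4 and ejects 7; 7 enters row 3 and ejects 4; 4 enters row 2 and ejects 3; 3 enters row 1 and ejects 2. So w(8) = 2. P is now [[1, 3, 5], [4, 6], [7], [8]].
Step i=7: Q has 7 at row 1, column 3; remove that cell from P, ejecting 5. So w(7) = 5. P is now [[1, 3], [4, 6], [7], [8]].
Step i=6: Q has 6 at row 4, column 1; remove 8 from row 4 of P and reverse-bump: 8 enters row 3 and ejects 7; 7 enters row 2 and ejects 6; 6 enters row 1 and ejects 3. So w(6) = 3. P is now [[1, 6], [4, 7], [8]].
Step i=5: Q has 5 at row 2, column 2; remove 7 from row 2 of P and reverse-bump: 7 enters row 1 and ejects 6. So w(5) = 6. P is now [[1, 7], [4], [8]].
Step i=4: Q has 4 at row 1, column 2; remove that cell from P, ejecting 7. So w(4) = 7. P is now [[1], [4], [8]].
Step i=3: Q has 3 at row 3, column 1; remove 8 from row 3 of P and reverse-bump: 8 enters row 2 and ejects 4; 4 enters row 1 and ejects 1. So w(3) = 1. P is now [[4], [8]].
Step i=2: Q has 2 at row 2, column 1; remove 8 from row 2 of P and reverse-bump: 8 enters row 1 and ejects 4. So w(2) = 4. P is now [[8]].
Step i=1: Q has 1 at row 1, column 1; remove that cell from P, ejecting 8. So w(1) = 8. P is now [].

So w = 8 4 1 7 6 3 5 2.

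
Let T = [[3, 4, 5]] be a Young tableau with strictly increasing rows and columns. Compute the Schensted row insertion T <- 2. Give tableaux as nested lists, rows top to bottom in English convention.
[[2, 4, 5], [3]]

In row 1, 2 replaces 3 (the leftmost entry greater than 2); 3 is bumped to row 2. 3 starts a new row 2. The new tableau is [[2, 4, 5], [3]].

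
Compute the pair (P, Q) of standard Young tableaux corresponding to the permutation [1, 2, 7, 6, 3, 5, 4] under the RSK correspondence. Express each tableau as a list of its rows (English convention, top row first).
Insert each entry of the permutation into P by Schensted row insertion, recording in Q the position of each new cell.

Insert 1: appended to row 1. P = [[1]].
Insert 2: appended to row 1. P = [[1, 2]].
Insert 7: appended to row 1. P = [[1, 2, 7]].
Insert 6: 6 bumps 7 from row 1; 7 starts row 2. P = [[1, 2, 6], [7]].
Insert 3: 3 bumps 6 from row 1; 6 bumps 7 from row 2; 7 starts row 3. P = [[1, 2, 3], [6], [7]].
Insert 5: appended to row 1. P = [[1, 2, 3, 5], [6], [7]].
Insert 4: 4 bumps 5 from row 1; 5 bumps 6 from row 2; 6 bumps 7 from row 3; 7 starts row 4. P = [[1, 2, 3, 4], [5], [6], [7]].

So P = [[1, 2, 3, 4], [5], [6], [7]], Q = [[1, 2, 3, 6], [4], [5], [7]].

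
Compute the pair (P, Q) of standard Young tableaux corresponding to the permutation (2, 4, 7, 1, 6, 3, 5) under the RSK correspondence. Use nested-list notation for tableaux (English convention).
Insert each entry of the permutation into P by Schensted row insertion, recording in Q the position of each new cell.

Insert 2: appended to row 1. P = [[2]].
Insert 4: appended to row 1. P = [[2, 4]].
Insert 7: appended to row 1. P = [[2, 4, 7]].
Insert 1: 1 bumps 2 from row 1; 2 starts row 2. P = [[1, 4, 7], [2]].
Insert 6: 6 bumps 7 from row 1; 7 appends to row 2. P = [[1, 4, 6], [2, 7]].
Insert 3: 3 bumps 4 from row 1; 4 bumps 7 from row 2; 7 starts row 3. P = [[1, 3, 6], [2, 4], [7]].
Insert 5: 5 bumps 6 from row 1; 6 appends to row 2. P = [[1, 3, 5], [2, 4, 6], [7]].

So P = [[1, 3, 5], [2, 4, 6], [7]], Q = [[1, 2, 3], [4, 5, 7], [6]].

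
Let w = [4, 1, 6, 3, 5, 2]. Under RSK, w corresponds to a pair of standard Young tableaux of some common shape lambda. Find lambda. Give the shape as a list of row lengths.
RSK row insertion gives P = [[1, 2, 5], [3, 6], [4]], which has shape [3, 2, 1].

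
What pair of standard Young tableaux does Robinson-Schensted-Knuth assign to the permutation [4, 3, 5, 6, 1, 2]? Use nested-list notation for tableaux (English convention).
P = [[1, 2, 6], [3, 5], [4]], Q = [[1, 3, 4], [2, 6], [5]]

Insert each entry of the permutation into P by Schensted row insertion, recording in Q the position of each new cell.

Insert 4: appended to row 1. P = [[4]].
Insert 3: 3 bumps 4 from row 1; 4 starts row 2. P = [[3], [4]].
Insert 5: appended to row 1. P = [[3, 5], [4]].
Insert 6: appended to row 1. P = [[3, 5, 6], [4]].
Insert 1: 1 bumps 3 from row 1; 3 bumps 4 from row 2; 4 starts row 3. P = [[1, 5, 6], [3], [4]].
Insert 2: 2 bumps 5 from row 1; 5 appends to row 2. P = [[1, 2, 6], [3, 5], [4]].

So P = [[1, 2, 6], [3, 5], [4]], Q = [[1, 3, 4], [2, 6], [5]].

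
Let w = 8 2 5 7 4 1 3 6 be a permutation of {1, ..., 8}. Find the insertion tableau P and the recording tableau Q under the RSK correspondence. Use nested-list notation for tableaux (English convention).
Insert each entry of the permutation into P by Schensted row insertion, recording in Q the position of each new cell.

Insert 8: appended to row 1. P = [[8]].
Insert 2: 2 bumps 8 from row 1; 8 starts row 2. P = [[2], [8]].
Insert 5: appended to row 1. P = [[2, 5], [8]].
Insert 7: appended to row 1. P = [[2, 5, 7], [8]].
Insert 4: 4 bumps 5 from row 1; 5 bumps 8 from row 2; 8 starts row 3. P = [[2, 4, 7], [5], [8]].
Insert 1: 1 bumps 2 from row 1; 2 bumps 5 from row 2; 5 bumps 8 from row 3; 8 starts row 4. P = [[1, 4, 7], [2], [5], [8]].
Insert 3: 3 bumps 4 from row 1; 4 appends to row 2. P = [[1, 3, 7], [2, 4], [5], [8]].
Insert 6: 6 bumps 7 from row 1; 7 appends to row 2. P = [[1, 3, 6], [2, 4, 7], [5], [8]].

So P = [[1, 3, 6], [2, 4, 7], [5], [8]], Q = [[1, 3, 4], [2, 7, 8], [5], [6]].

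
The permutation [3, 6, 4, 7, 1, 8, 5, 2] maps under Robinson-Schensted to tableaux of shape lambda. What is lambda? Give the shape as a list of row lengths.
[4, 2, 2]

Row-insert each entry into an empty tableau.

After inserting 3: P = [[3]].
After inserting 6: P = [[3, 6]].
After inserting 4: P = [[3, 4], [6]].
After inserting 7: P = [[3, 4, 7], [6]].
After inserting 1: P = [[1, 4, 7], [3], [6]].
After inserting 8: P = [[1, 4, 7, 8], [3], [6]].
After inserting 5: P = [[1, 4, 5, 8], [3, 7], [6]].
After inserting 2: P = [[1, 2, 5, 8], [3, 4], [6, 7]].

The final insertion tableau P = [[1, 2, 5, 8], [3, 4], [6, 7]] has shape [4, 2, 2].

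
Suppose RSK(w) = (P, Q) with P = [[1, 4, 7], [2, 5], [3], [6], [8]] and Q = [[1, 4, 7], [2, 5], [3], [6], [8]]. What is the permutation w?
Reverse the RSK construction: for i from n down to 1, find the cell of Q containing i, remove the entry at that cell from P, and reverse-bump it up through P; the value ejected from row 1 is w(i).

Step i=8: Q has 8 at row 5, column 1; remove 8 from row 5 of P and reverse-bump: 8 enters row 4 and ejects 6; 6 enters row 3 and ejects 3; 3 enters row 2 and ejects 2; 2 enters row 1 and ejects 1. So w(8) = 1. P is now [[2, 4, 7], [3, 5], [6], [8]].
Step i=7: Q has 7 at row 1, column 3; remove that cell from P, ejecting 7. So w(7) = 7. P is now [[2, 4], [3, 5], [6], [8]].
Step i=6: Q has 6 at row 4, column 1; remove 8 from row 4 of P and reverse-bump: 8 enters row 3 and ejects 6; 6 enters row 2 and ejects 5; 5 enters row 1 and ejects 4. So w(6) = 4. P is now [[2, 5], [3, 6], [8]].
Step i=5: Q has 5 at row 2, column 2; remove 6 from row 2 of P and reverse-bump: 6 enters row 1 and ejects 5. So w(5) = 5. P is now [[2, 6], [3], [8]].
Step i=4: Q has 4 at row 1, column 2; remove that cell from P, ejecting 6. So w(4) = 6. P is now [[2], [3], [8]].
Step i=3: Q has 3 at row 3, column 1; remove 8 from row 3 of P and reverse-bump: 8 enters row 2 and ejects 3; 3 enters row 1 and ejects 2. So w(3) = 2. P is now [[3], [8]].
Step i=2: Q has 2 at row 2, column 1; remove 8 from row 2 of P and reverse-bump: 8 enters row 1 and ejects 3. So w(2) = 3. P is now [[8]].
Step i=1: Q has 1 at row 1, column 1; remove that cell from P, ejecting 8. So w(1) = 8. P is now [].

So w = 8 3 2 6 5 4 7 1.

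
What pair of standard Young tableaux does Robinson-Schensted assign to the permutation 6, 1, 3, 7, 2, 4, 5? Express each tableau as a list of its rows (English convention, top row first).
P = [[1, 2, 4, 5], [3, 7], [6]], Q = [[1, 3, 4, 7], [2, 6], [5]]

Insert each entry of the permutation into P by Schensted row insertion, recording in Q the position of each new cell.

Insert 6: appended to row 1. P = [[6]], Q = [[1]].
Insert 1: 1 bumps 6 from row 1; 6 starts row 2. P = [[1], [6]], Q = [[1], [2]].
Insert 3: appended to row 1. P = [[1, 3], [6]], Q = [[1, 3], [2]].
Insert 7: appended to row 1. P = [[1, 3, 7], [6]], Q = [[1, 3, 4], [2]].
Insert 2: 2 bumps 3 from row 1; 3 bumps 6 from row 2; 6 starts row 3. P = [[1, 2, 7], [3], [6]], Q = [[1, 3, 4], [2], [5]].
Insert 4: 4 bumps 7 from row 1; 7 appends to row 2. P = [[1, 2, 4], [3, 7], [6]], Q = [[1, 3, 4], [2, 6], [5]].
Insert 5: appended to row 1. P = [[1, 2, 4, 5], [3, 7], [6]], Q = [[1, 3, 4, 7], [2, 6], [5]].

So P = [[1, 2, 4, 5], [3, 7], [6]], Q = [[1, 3, 4, 7], [2, 6], [5]].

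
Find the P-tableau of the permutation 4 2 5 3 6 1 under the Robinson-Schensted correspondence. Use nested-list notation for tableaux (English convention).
P = [[1, 3, 6], [2, 5], [4]]

Insert 4: appended to row 1. P = [[4]].
Insert 2: 2 bumps 4 from row 1; 4 starts row 2. P = [[2], [4]].
Insert 5: appended to row 1. P = [[2, 5], [4]].
Insert 3: 3 bumps 5 from row 1; 5 appends to row 2. P = [[2, 3], [4, 5]].
Insert 6: appended to row 1. P = [[2, 3, 6], [4, 5]].
Insert 1: 1 bumps 2 from row 1; 2 bumps 4 from row 2; 4 starts row 3. P = [[1, 3, 6], [2, 5], [4]].

So P = [[1, 3, 6], [2, 5], [4]].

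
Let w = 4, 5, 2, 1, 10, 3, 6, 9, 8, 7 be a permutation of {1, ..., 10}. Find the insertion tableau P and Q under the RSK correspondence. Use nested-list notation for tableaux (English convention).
Insert each entry of the permutation into P by Schensted row insertion, recording in Q the position of each new cell.

After inserting 4: P = [[4]].
After inserting 5: P = [[4, 5]].
After inserting 2: P = [[2, 5], [4]].
After inserting 1: P = [[1, 5], [2], [4]].
After inserting 10: P = [[1, 5, 10], [2], [4]].
After inserting 3: P = [[1, 3, 10], [2, 5], [4]].
After inserting 6: P = [[1, 3, 6], [2, 5, 10], [4]].
After inserting 9: P = [[1, 3, 6, 9], [2, 5, 10], [4]].
After inserting 8: P = [[1, 3, 6, 8], [2, 5, 9], [4, 10]].
After inserting 7: P = [[1, 3, 6, 7], [2, 5, 8], [4, 9], [10]].

So P = [[1, 3, 6, 7], [2, 5, 8], [4, 9], [10]], Q = [[1, 2, 5, 8], [3, 6, 7], [4, 9], [10]].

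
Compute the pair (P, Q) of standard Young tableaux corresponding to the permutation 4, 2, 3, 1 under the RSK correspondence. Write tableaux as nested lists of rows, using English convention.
P = [[1, 3], [2], [4]], Q = [[1, 3], [2], [4]]

Insert each entry of the permutation into P by Schensted row insertion, recording in Q the position of each new cell.

After inserting 4: P = [[4]].
After inserting 2: P = [[2], [4]].
After inserting 3: P = [[2, 3], [4]].
After inserting 1: P = [[1, 3], [2], [4]].

So P = [[1, 3], [2], [4]], Q = [[1, 3], [2], [4]].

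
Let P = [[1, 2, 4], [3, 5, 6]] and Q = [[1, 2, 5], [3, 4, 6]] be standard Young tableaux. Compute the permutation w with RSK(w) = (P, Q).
3 5 1 2 6 4

Reverse the RSK construction: for i from n down to 1, find the cell of Q containing i, remove the entry at that cell from P, and reverse-bump it up through P; the value ejected from row 1 is w(i).

Step i=6: Q has 6 at row 2, column 3; remove 6 from row 2 of P and reverse-bump: 6 enters row 1 and ejects 4. So w(6) = 4. P is now [[1, 2, 6], [3, 5]].
Step i=5: Q has 5 at row 1, column 3; remove that cell from P, ejecting 6. So w(5) = 6. P is now [[1, 2], [3, 5]].
Step i=4: Q has 4 at row 2, column 2; remove 5 from row 2 of P and reverse-bump: 5 enters row 1 and ejects 2. So w(4) = 2. P is now [[1, 5], [3]].
Step i=3: Q has 3 at row 2, column 1; remove 3 from row 2 of P and reverse-bump: 3 enters row 1 and ejects 1. So w(3) = 1. P is now [[3, 5]].
Step i=2: Q has 2 at row 1, column 2; remove that cell from P, ejecting 5. So w(2) = 5. P is now [[3]].
Step i=1: Q has 1 at row 1, column 1; remove that cell from P, ejecting 3. So w(1) = 3. P is now [].

So w = 3 5 1 2 6 4.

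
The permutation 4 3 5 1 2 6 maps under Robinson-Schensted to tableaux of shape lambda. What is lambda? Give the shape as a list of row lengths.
Row-insert each entry into an empty tableau.

After inserting 4: P = [[4]].
After inserting 3: P = [[3], [4]].
After inserting 5: P = [[3, 5], [4]].
After inserting 1: P = [[1, 5], [3], [4]].
After inserting 2: P = [[1, 2], [3, 5], [4]].
After inserting 6: P = [[1, 2, 6], [3, 5], [4]].

The final insertion tableau P = [[1, 2, 6], [3, 5], [4]] has shape [3, 2, 1].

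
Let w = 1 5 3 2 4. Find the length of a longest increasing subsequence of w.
3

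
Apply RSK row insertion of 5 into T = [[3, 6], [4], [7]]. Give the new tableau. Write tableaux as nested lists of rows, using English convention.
[[3, 5], [4, 6], [7]]

In row 1, 5 replaces 6 (the leftmost entry greater than 5); 6 is bumped to row 2. 6 is appended to row 2. The new tableau is [[3, 5], [4, 6], [7]].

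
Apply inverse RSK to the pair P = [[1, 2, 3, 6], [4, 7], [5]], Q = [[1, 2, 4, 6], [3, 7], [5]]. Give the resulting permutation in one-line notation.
Reverse the RSK construction: for i from n down to 1, find the cell of Q containing i, remove the entry at that cell from P, and reverse-bump it up through P; the value ejected from row 1 is w(i).

Step i=7: Q has 7 at row 2, column 2; remove 7 from row 2 of P and reverse-bump: 7 enters row 1 and ejects 6. So w(7) = 6. P is now [[1, 2, 3, 7], [4], [5]].
Step i=6: Q has 6 at row 1, column 4; remove that cell from P, ejecting 7. So w(6) = 7. P is now [[1, 2, 3], [4], [5]].
Step i=5: Q has 5 at row 3, column 1; remove 5 from row 3 of P and reverse-bump: 5 enters row 2 and ejects 4; 4 enters row 1 and ejects 3. So w(5) = 3. P is now [[1, 2, 4], [5]].
Step i=4: Q has 4 at row 1, column 3; remove that cell from P, ejecting 4. So w(4) = 4. P is now [[1, 2], [5]].
Step i=3: Q has 3 at row 2, column 1; remove 5 from row 2 of P and reverse-bump: 5 enters row 1 and ejects 2. So w(3) = 2. P is now [[1, 5]].
Step i=2: Q has 2 at row 1, column 2; remove that cell from P, ejecting 5. So w(2) = 5. P is now [[1]].
Step i=1: Q has 1 at row 1, column 1; remove that cell from P, ejecting 1. So w(1) = 1. P is now [].

So w = 1 5 2 4 3 7 6.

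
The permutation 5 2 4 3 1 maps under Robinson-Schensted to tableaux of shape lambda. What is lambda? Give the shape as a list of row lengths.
[2, 1, 1, 1]

RSK row insertion gives P = [[1, 3], [2], [4], [5]], which has shape [2, 1, 1, 1].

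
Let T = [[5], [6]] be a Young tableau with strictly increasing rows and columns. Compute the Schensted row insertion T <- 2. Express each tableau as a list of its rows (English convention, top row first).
In row 1, 2 replaces 5 (the leftmost entry greater than 2); 5 is bumped to row 2. In row 2, 5 replaces 6 (the leftmost entry greater than 5); 6 is bumped to row 3. 6 starts a new row 3. The new tableau is [[2], [5], [6]].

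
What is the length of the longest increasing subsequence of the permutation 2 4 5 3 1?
3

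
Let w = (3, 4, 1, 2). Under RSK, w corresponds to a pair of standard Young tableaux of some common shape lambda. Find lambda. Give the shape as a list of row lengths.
RSK row insertion gives P = [[1, 2], [3, 4]], which has shape [2, 2].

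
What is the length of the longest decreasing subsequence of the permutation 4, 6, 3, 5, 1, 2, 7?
3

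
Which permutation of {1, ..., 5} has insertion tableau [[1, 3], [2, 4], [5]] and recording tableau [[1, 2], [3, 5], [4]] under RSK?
2 5 4 1 3

Reverse RSK: for i = n, n-1, ..., 1, locate i in Q, remove the corresponding corner cell from P, and reverse-bump its entry up through P; the value ejected from row 1 is w(i).

So w = 2 5 4 1 3.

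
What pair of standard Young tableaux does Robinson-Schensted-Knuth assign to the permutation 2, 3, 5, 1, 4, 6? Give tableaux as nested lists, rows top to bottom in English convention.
P = [[1, 3, 4, 6], [2, 5]], Q = [[1, 2, 3, 6], [4, 5]]

Insert each entry of the permutation into P by Schensted row insertion, recording in Q the position of each new cell.

Insert 2: appended to row 1. P = [[2]].
Insert 3: appended to row 1. P = [[2, 3]].
Insert 5: appended to row 1. P = [[2, 3, 5]].
Insert 1: 1 bumps 2 from row 1; 2 starts row 2. P = [[1, 3, 5], [2]].
Insert 4: 4 bumps 5 from row 1; 5 appends to row 2. P = [[1, 3, 4], [2, 5]].
Insert 6: appended to row 1. P = [[1, 3, 4, 6], [2, 5]].

So P = [[1, 3, 4, 6], [2, 5]], Q = [[1, 2, 3, 6], [4, 5]].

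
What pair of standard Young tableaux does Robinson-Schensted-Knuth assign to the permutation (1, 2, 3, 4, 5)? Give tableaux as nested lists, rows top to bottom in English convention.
P = [[1, 2, 3, 4, 5]], Q = [[1, 2, 3, 4, 5]]

Insert each entry of the permutation into P by Schensted row insertion, recording in Q the position of each new cell.

Insert 1: appended to row 1. P = [[1]].
Insert 2: appended to row 1. P = [[1, 2]].
Insert 3: appended to row 1. P = [[1, 2, 3]].
Insert 4: appended to row 1. P = [[1, 2, 3, 4]].
Insert 5: appended to row 1. P = [[1, 2, 3, 4, 5]].

So P = [[1, 2, 3, 4, 5]], Q = [[1, 2, 3, 4, 5]].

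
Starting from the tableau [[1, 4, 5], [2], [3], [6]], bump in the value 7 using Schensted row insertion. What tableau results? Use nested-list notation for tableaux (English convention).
[[1, 4, 5, 7], [2], [3], [6]]

7 is larger than every entry of row 1, so it is appended to row 1. The new tableau is [[1, 4, 5, 7], [2], [3], [6]].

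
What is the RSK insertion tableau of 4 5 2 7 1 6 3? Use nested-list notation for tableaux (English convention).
Insert 4: appended to row 1. P = [[4]].
Insert 5: appended to row 1. P = [[4, 5]].
Insert 2: 2 bumps 4 from row 1; 4 starts row 2. P = [[2, 5], [4]].
Insert 7: appended to row 1. P = [[2, 5, 7], [4]].
Insert 1: 1 bumps 2 from row 1; 2 bumps 4 from row 2; 4 starts row 3. P = [[1, 5, 7], [2], [4]].
Insert 6: 6 bumps 7 from row 1; 7 appends to row 2. P = [[1, 5, 6], [2, 7], [4]].
Insert 3: 3 bumps 5 from row 1; 5 bumps 7 from row 2; 7 appends to row 3. P = [[1, 3, 6], [2, 5], [4, 7]].

So P = [[1, 3, 6], [2, 5], [4, 7]].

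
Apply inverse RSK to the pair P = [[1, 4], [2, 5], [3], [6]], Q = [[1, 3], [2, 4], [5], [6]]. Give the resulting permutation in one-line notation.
Reverse the RSK construction: for i from n down to 1, find the cell of Q containing i, remove the entry at that cell from P, and reverse-bump it up through P; the value ejected from row 1 is w(i).

Step i=6: Q has 6 at row 4, column 1; remove 6 from row 4 of P and reverse-bump: 6 enters row 3 and ejects 3; 3 enters row 2 and ejects 2; 2 enters row 1 and ejects 1. So w(6) = 1. P is now [[2, 4], [3, 5], [6]].
Step i=5: Q has 5 at row 3, column 1; remove 6 from row 3 of P and reverse-bump: 6 enters row 2 and ejects 5; 5 enters row 1 and ejects 4. So w(5) = 4. P is now [[2, 5], [3, 6]].
Step i=4: Q has 4 at row 2, column 2; remove 6 from row 2 of P and reverse-bump: 6 enters row 1 and ejects 5. So w(4) = 5. P is now [[2, 6], [3]].
Step i=3: Q has 3 at row 1, column 2; remove that cell from P, ejecting 6. So w(3) = 6. P is now [[2], [3]].
Step i=2: Q has 2 at row 2, column 1; remove 3 from row 2 of P and reverse-bump: 3 enters row 1 and ejects 2. So w(2) = 2. P is now [[3]].
Step i=1: Q has 1 at row 1, column 1; remove that cell from P, ejecting 3. So w(1) = 3. P is now [].

So w = 3 2 6 5 4 1.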